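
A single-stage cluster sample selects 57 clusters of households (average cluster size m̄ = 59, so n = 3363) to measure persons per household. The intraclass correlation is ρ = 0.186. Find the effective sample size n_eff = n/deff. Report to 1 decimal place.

285.3

deff = 1 + (59 − 1)·0.186 = 1 + 10.788 = 11.788.
n_eff = 3363 / 11.788 = 285.3.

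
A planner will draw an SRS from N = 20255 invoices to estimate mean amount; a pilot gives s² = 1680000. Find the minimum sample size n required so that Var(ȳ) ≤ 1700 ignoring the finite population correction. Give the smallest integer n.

989

Without fpc, n₀ = s²/D = 1680000/1700 = 988.2353.
Rounding up, n = 989.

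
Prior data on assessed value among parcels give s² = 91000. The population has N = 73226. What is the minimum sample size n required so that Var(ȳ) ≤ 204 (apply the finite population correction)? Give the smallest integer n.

444

Without fpc, n₀ = s²/D = 91000/204 = 446.0784.
With fpc, (1 − n/N)·s²/n ≤ D requires n ≥ n₀/(1 + n₀/N) = 446.0784/(1 + 446.0784/73226) = 443.3774.
Rounding up, n = 444.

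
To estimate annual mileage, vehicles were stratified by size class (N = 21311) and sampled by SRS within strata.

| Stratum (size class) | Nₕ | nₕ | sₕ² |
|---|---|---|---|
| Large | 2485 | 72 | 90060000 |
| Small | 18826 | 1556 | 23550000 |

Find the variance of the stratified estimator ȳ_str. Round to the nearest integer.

27350

Var(ȳ_str) = Σₕ Wₕ²(1 − fₕ)sₕ²/nₕ with Wₕ = Nₕ/N, N = 21311.
Large: Wₕ = 0.11660645; term = 0.11660645²·(1 − 0.02897384)·90060000/72 = 16514.883.
Small: Wₕ = 0.88339355; term = 0.88339355²·(1 − 0.08265165)·23550000/1556 = 10834.879.
Sum = 27349.762.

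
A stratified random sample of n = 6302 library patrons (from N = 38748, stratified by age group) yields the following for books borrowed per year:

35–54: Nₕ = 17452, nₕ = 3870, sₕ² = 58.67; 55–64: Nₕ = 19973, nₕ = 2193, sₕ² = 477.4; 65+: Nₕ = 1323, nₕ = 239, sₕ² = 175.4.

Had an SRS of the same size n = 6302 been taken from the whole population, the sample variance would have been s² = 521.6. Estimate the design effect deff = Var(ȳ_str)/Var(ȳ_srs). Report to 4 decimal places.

0.7876

Var(ȳ_str) = Σ Wₕ²(1−fₕ)sₕ²/nₕ with Wₕ = Nₕ/38748:
  35–54: (17452/38748)²·(1−3870/17452)·58.67/3870 = 0.002393401
  55–64: (19973/38748)²·(1−2193/19973)·477.4/2193 = 0.051489688
  65+: (1323/38748)²·(1−239/1323)·175.4/239 = 7.010068 × 10^-4
  → Var(ȳ_str) = 0.054584096.
Var(ȳ_srs) = (1 − 6302/38748)·521.6/6302 = 0.069306035.
deff = 0.054584096 / 0.069306035 = 0.7876.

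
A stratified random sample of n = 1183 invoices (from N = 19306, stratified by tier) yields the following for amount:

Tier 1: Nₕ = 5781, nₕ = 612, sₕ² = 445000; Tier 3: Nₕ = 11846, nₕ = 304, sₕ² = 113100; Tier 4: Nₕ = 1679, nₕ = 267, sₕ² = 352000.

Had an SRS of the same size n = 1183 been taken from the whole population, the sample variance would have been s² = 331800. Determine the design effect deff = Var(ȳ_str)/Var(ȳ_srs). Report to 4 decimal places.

0.7716

Var(ȳ_str) = Σ Wₕ²(1−fₕ)sₕ²/nₕ with Wₕ = Nₕ/19306:
  Tier 1: (5781/19306)²·(1−612/5781)·445000/612 = 58.295293
  Tier 3: (11846/19306)²·(1−304/11846)·113100/304 = 136.47629
  Tier 4: (1679/19306)²·(1−267/1679)·352000/267 = 8.3855623
  → Var(ȳ_str) = 203.15715.
Var(ȳ_srs) = (1 − 1183/19306)·331800/1183 = 263.28701.
deff = 203.15715 / 263.28701 = 0.7716.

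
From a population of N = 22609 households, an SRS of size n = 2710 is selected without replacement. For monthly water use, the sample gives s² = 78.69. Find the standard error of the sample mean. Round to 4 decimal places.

Under SRS without replacement, Var(ȳ) = (1 − f)·s²/n with f = n/N = 2710/22609 = 0.11986377.
Var(ȳ) = (1 − 0.11986377)·78.69/2710 = 0.88013623·0.0290369 = 0.025556428.
SE(ȳ) = √(0.025556428) = 0.1599.

0.1599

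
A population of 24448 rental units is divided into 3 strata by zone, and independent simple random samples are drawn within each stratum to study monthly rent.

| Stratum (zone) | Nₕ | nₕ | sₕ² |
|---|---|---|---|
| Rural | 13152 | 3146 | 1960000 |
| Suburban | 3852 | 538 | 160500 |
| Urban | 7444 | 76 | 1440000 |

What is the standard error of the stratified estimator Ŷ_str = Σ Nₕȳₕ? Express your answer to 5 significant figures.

1.0607 × 10^6

Var(Ŷ_str) = Σₕ Nₕ²(1 − fₕ)sₕ²/nₕ.
Rural: 13152²·(1 − 3146/13152)·1960000/3146 = 8.1987879 × 10^10.
Suburban: 3852²·(1 − 538/3852)·160500/538 = 3.8083034 × 10^9.
Urban: 7444²·(1 − 76/7444)·1440000/76 = 1.0392137 × 10^12.
Sum = 1.1250099 × 10^12.
SE = √(1.1250099 × 10^12) = 1.0607 × 10^6.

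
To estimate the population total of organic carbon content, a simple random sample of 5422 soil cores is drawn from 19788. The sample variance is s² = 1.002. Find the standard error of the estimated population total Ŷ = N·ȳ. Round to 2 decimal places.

229.20

Var(Ŷ) = N²·Var(ȳ) = N²·(1 − n/N)·s²/n.
f = 5422/19788 = 0.27400445; Var(ȳ) = 0.72599555·1.002/5422 = 1.3416591 × 10^-4.
Var(Ŷ) = 19788² · (1.3416591 × 10^-4) = 52534.667.
SE(Ŷ) = √(52534.667) = 229.20.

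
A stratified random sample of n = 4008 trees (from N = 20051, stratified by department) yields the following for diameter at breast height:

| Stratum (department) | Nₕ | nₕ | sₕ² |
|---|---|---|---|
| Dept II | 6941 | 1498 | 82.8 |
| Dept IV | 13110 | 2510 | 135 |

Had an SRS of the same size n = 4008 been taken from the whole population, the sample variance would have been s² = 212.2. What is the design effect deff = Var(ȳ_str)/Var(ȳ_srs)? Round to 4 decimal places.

0.5615

Var(ȳ_str) = Σ Wₕ²(1−fₕ)sₕ²/nₕ with Wₕ = Nₕ/20051:
  Dept II: (6941/20051)²·(1−1498/6941)·82.8/1498 = 0.0051940584
  Dept IV: (13110/20051)²·(1−2510/13110)·135/2510 = 0.018590734
  → Var(ȳ_str) = 0.023784792.
Var(ȳ_srs) = (1 − 4008/20051)·212.2/4008 = 0.042361098.
deff = 0.023784792 / 0.042361098 = 0.5615.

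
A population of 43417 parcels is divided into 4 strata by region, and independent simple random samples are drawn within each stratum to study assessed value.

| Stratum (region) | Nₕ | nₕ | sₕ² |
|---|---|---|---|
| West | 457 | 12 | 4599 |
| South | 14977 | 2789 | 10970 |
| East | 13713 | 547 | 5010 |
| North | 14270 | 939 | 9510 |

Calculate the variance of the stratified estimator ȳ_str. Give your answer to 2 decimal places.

2.32

Var(ȳ_str) = Σₕ Wₕ²(1 − fₕ)sₕ²/nₕ with Wₕ = Nₕ/N, N = 43417.
West: Wₕ = 0.01052583; term = 0.01052583²·(1 − 0.02625821)·4599/12 = 0.0413465.
South: Wₕ = 0.34495704; term = 0.34495704²·(1 − 0.18621887)·10970/2789 = 0.38088666.
East: Wₕ = 0.31584402; term = 0.31584402²·(1 − 0.03988916)·5010/547 = 0.87723733.
North: Wₕ = 0.32867310; term = 0.32867310²·(1 − 0.06580238)·9510/939 = 1.0220732.
Sum = 2.3215437.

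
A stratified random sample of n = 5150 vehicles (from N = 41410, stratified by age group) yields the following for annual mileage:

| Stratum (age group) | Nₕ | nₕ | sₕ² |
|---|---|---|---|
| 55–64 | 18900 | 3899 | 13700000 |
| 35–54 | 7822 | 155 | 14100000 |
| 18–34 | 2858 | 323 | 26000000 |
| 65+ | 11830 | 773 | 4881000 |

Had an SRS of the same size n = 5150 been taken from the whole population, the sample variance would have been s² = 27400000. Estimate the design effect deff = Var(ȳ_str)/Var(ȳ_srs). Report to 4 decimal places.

0.9840

Var(ȳ_str) = Σ Wₕ²(1−fₕ)sₕ²/nₕ with Wₕ = Nₕ/41410:
  55–64: (18900/41410)²·(1−3899/18900)·13700000/3899 = 580.95017
  35–54: (7822/41410)²·(1−155/7822)·14100000/155 = 3181.4143
  18–34: (2858/41410)²·(1−323/2858)·26000000/323 = 340.09524
  65+: (11830/41410)²·(1−773/11830)·4881000/773 = 481.66036
  → Var(ȳ_str) = 4584.1201.
Var(ȳ_srs) = (1 − 5150/41410)·27400000/5150 = 4658.7124.
deff = 4584.1201 / 4658.7124 = 0.9840.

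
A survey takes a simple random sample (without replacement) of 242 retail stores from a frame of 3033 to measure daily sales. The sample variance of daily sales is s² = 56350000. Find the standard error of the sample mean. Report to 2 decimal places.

462.90

Under SRS without replacement, Var(ȳ) = (1 − f)·s²/n with f = n/N = 242/3033 = 0.07978899.
Var(ȳ) = (1 − 0.07978899)·56350000/242 = 0.92021101·232851.24 = 214272.27.
SE(ȳ) = √(214272.27) = 462.90.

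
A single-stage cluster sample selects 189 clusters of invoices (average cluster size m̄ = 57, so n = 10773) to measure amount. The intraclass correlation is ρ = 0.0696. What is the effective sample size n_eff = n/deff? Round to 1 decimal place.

deff = 1 + (57 − 1)·0.0696 = 1 + 3.8976 = 4.8976.
n_eff = 10773 / 4.8976 = 2199.6.

2199.6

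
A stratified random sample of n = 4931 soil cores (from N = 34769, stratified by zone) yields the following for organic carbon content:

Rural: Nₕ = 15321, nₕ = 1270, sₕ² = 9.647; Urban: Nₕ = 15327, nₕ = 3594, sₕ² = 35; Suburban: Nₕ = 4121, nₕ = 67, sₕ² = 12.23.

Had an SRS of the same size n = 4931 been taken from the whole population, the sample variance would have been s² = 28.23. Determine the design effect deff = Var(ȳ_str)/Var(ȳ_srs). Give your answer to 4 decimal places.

Var(ȳ_str) = Σ Wₕ²(1−fₕ)sₕ²/nₕ with Wₕ = Nₕ/34769:
  Rural: (15321/34769)²·(1−1270/15321)·9.647/1270 = 0.0013526907
  Urban: (15327/34769)²·(1−3594/15327)·35/3594 = 0.0014486778
  Suburban: (4121/34769)²·(1−67/4121)·12.23/67 = 0.0025226303
  → Var(ȳ_str) = 0.0053239988.
Var(ȳ_srs) = (1 − 4931/34769)·28.23/4931 = 0.0049130749.
deff = 0.0053239988 / 0.0049130749 = 1.0836.

1.0836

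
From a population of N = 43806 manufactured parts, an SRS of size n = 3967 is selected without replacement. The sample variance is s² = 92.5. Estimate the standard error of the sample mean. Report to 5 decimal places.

0.14562

Under SRS without replacement, Var(ȳ) = (1 − f)·s²/n with f = n/N = 3967/43806 = 0.09055837.
Var(ȳ) = (1 − 0.09055837)·92.5/3967 = 0.90944163·0.023317368 = 0.021205785.
SE(ȳ) = √(0.021205785) = 0.14562.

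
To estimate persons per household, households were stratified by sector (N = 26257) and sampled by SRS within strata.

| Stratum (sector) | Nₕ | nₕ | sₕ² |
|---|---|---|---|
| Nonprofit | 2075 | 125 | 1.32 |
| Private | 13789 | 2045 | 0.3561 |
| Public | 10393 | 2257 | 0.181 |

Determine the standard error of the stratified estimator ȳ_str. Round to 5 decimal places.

Var(ȳ_str) = Σₕ Wₕ²(1 − fₕ)sₕ²/nₕ with Wₕ = Nₕ/N, N = 26257.
Nonprofit: Wₕ = 0.07902655; term = 0.07902655²·(1 − 0.06024096)·1.32/125 = 6.1976411 × 10^-5.
Private: Wₕ = 0.52515520; term = 0.52515520²·(1 − 0.14830662)·0.3561/2045 = 4.0901315 × 10^-5.
Public: Wₕ = 0.39581826; term = 0.39581826²·(1 − 0.21716540)·0.181/2257 = 9.835777 × 10^-6.
Sum = 1.127135 × 10^-4.
SE = √(1.127135 × 10^-4) = 0.01062.

0.01062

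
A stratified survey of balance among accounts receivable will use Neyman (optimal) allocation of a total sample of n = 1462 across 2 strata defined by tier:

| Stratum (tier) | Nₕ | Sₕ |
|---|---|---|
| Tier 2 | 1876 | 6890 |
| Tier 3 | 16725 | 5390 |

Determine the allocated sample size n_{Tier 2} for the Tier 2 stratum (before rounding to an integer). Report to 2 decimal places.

Neyman allocation: nₕ = n·NₕSₕ / Σⱼ NⱼSⱼ.
Σ NⱼSⱼ = 1876·6890 + 16725·5390 = 1.0307339 × 10^8.
n_{Tier 2} = 1462·1876·6890 / (1.0307339 × 10^8) = 183.34.

183.34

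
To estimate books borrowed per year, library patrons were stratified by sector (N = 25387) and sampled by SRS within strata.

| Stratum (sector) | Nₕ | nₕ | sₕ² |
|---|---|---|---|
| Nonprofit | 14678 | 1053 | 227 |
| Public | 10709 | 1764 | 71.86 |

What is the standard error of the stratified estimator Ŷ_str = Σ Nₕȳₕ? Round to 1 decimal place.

Var(Ŷ_str) = Σₕ Nₕ²(1 − fₕ)sₕ²/nₕ.
Nonprofit: 14678²·(1 − 1053/14678)·227/1053 = 4.3112269 × 10^7.
Public: 10709²·(1 − 1764/10709)·71.86/1764 = 3.9022752 × 10^6.
Sum = 4.7014544 × 10^7.
SE = √(4.7014544 × 10^7) = 6856.7.

6856.7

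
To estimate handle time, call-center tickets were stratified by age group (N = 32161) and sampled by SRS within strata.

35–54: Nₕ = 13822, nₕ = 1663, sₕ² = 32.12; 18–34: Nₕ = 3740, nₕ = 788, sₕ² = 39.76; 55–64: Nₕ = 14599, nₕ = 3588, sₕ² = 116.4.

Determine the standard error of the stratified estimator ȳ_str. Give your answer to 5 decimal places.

Var(ȳ_str) = Σₕ Wₕ²(1 − fₕ)sₕ²/nₕ with Wₕ = Nₕ/N, N = 32161.
35–54: Wₕ = 0.42977519; term = 0.42977519²·(1 − 0.12031544)·32.12/1663 = 0.0031382891.
18–34: Wₕ = 0.11628992; term = 0.11628992²·(1 − 0.21069519)·39.76/788 = 5.3857852 × 10^-4.
55–64: Wₕ = 0.45393489; term = 0.45393489²·(1 − 0.24577026)·116.4/3588 = 0.0050418663.
Sum = 0.0087187339.
SE = √(0.0087187339) = 0.09337.

0.09337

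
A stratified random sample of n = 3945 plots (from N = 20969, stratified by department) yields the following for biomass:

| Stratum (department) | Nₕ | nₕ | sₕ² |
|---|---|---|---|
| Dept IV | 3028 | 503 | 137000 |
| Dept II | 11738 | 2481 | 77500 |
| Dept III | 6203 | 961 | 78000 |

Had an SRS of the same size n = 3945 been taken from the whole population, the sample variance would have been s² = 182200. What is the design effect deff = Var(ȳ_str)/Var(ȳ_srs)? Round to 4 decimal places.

0.4923

Var(ȳ_str) = Σ Wₕ²(1−fₕ)sₕ²/nₕ with Wₕ = Nₕ/20969:
  Dept IV: (3028/20969)²·(1−503/3028)·137000/503 = 4.7360295
  Dept II: (11738/20969)²·(1−2481/11738)·77500/2481 = 7.7194057
  Dept III: (6203/20969)²·(1−961/6203)·78000/961 = 6.0022568
  → Var(ȳ_str) = 18.457692.
Var(ȳ_srs) = (1 − 3945/20969)·182200/3945 = 37.496027.
deff = 18.457692 / 37.496027 = 0.4923.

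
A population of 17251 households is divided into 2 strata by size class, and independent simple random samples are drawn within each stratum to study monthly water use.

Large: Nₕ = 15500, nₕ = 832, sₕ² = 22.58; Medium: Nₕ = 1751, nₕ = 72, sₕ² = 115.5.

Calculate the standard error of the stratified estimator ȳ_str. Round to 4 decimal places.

Var(ȳ_str) = Σₕ Wₕ²(1 − fₕ)sₕ²/nₕ with Wₕ = Nₕ/N, N = 17251.
Large: Wₕ = 0.89849864; term = 0.89849864²·(1 − 0.05367742)·22.58/832 = 0.020733597.
Medium: Wₕ = 0.10150136; term = 0.10150136²·(1 − 0.04111936)·115.5/72 = 0.015847391.
Sum = 0.036580988.
SE = √(0.036580988) = 0.1913.

0.1913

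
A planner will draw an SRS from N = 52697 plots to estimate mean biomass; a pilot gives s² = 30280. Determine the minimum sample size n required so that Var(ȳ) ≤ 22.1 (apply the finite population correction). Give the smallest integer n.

1336

Without fpc, n₀ = s²/D = 30280/22.1 = 1370.1357.
With fpc, (1 − n/N)·s²/n ≤ D requires n ≥ n₀/(1 + n₀/N) = 1370.1357/(1 + 1370.1357/52697) = 1335.4146.
Rounding up, n = 1336.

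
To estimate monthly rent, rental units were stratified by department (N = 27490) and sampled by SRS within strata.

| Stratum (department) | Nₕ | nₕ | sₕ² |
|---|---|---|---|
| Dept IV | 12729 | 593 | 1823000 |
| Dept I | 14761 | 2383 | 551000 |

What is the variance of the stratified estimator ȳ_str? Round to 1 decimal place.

684.3

Var(ȳ_str) = Σₕ Wₕ²(1 − fₕ)sₕ²/nₕ with Wₕ = Nₕ/N, N = 27490.
Dept IV: Wₕ = 0.46304111; term = 0.46304111²·(1 − 0.04658653)·1823000/593 = 628.4234.
Dept I: Wₕ = 0.53695889; term = 0.53695889²·(1 − 0.16143893)·551000/2383 = 55.904187.
Sum = 684.32759.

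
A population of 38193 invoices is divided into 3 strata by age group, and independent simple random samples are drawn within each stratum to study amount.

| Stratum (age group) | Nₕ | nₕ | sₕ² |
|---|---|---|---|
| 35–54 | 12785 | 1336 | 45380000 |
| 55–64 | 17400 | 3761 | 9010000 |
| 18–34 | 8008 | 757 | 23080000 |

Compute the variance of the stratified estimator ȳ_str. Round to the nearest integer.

5012

Var(ȳ_str) = Σₕ Wₕ²(1 − fₕ)sₕ²/nₕ with Wₕ = Nₕ/N, N = 38193.
35–54: Wₕ = 0.33474720; term = 0.33474720²·(1 − 0.10449746)·45380000/1336 = 3408.4645.
55–64: Wₕ = 0.45558087; term = 0.45558087²·(1 − 0.21614943)·9010000/3761 = 389.74961.
18–34: Wₕ = 0.20967193; term = 0.20967193²·(1 − 0.09453047)·23080000/757 = 1213.6525.
Sum = 5011.8666.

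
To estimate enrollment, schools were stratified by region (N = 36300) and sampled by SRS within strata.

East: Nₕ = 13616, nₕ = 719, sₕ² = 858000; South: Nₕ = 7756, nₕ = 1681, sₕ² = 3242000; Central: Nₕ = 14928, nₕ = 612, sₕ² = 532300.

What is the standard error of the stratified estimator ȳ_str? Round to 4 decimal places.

Var(ȳ_str) = Σₕ Wₕ²(1 − fₕ)sₕ²/nₕ with Wₕ = Nₕ/N, N = 36300.
East: Wₕ = 0.37509642; term = 0.37509642²·(1 − 0.05280552)·858000/719 = 159.03159.
South: Wₕ = 0.21366391; term = 0.21366391²·(1 − 0.21673543)·3242000/1681 = 68.962997.
Central: Wₕ = 0.41123967; term = 0.41123967²·(1 − 0.04099678)·532300/612 = 141.06365.
Sum = 369.05824.
SE = √(369.05824) = 19.2109.

19.2109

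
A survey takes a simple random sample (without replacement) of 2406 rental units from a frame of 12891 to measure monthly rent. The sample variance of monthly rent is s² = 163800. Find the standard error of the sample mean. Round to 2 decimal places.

7.44

Under SRS without replacement, Var(ȳ) = (1 − f)·s²/n with f = n/N = 2406/12891 = 0.18664184.
Var(ȳ) = (1 − 0.18664184)·163800/2406 = 0.81335816·68.0798 = 55.373261.
SE(ȳ) = √(55.373261) = 7.44.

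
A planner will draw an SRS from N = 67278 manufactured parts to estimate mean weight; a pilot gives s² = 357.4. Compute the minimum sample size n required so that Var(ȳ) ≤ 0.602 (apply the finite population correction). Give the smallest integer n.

589

Without fpc, n₀ = s²/D = 357.4/0.602 = 593.6877.
With fpc, (1 − n/N)·s²/n ≤ D requires n ≥ n₀/(1 + n₀/N) = 593.6877/(1 + 593.6877/67278) = 588.4946.
Rounding up, n = 589.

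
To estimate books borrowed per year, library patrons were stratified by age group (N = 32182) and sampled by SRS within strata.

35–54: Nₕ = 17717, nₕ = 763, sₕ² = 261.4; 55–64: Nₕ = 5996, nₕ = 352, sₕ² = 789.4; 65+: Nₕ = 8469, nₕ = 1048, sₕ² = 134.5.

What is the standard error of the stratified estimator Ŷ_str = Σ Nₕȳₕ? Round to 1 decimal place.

Var(Ŷ_str) = Σₕ Nₕ²(1 − fₕ)sₕ²/nₕ.
35–54: 17717²·(1 − 763/17717)·261.4/763 = 1.0290664 × 10^8.
55–64: 5996²·(1 − 352/5996)·789.4/352 = 7.5893239 × 10^7.
65+: 8469²·(1 − 1048/8469)·134.5/1048 = 8.0659508 × 10^6.
Sum = 1.8686583 × 10^8.
SE = √(1.8686583 × 10^8) = 13669.9.

13669.9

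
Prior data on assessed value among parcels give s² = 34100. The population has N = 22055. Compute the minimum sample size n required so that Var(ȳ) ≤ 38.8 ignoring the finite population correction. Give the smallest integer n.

Without fpc, n₀ = s²/D = 34100/38.8 = 878.8660.
Rounding up, n = 879.

879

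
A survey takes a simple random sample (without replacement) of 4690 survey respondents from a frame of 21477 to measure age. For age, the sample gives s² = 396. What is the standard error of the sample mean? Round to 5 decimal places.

Under SRS without replacement, Var(ȳ) = (1 − f)·s²/n with f = n/N = 4690/21477 = 0.21837314.
Var(ȳ) = (1 − 0.21837314)·396/4690 = 0.78162686·0.084434968 = 0.065996639.
SE(ȳ) = √(0.065996639) = 0.25690.

0.25690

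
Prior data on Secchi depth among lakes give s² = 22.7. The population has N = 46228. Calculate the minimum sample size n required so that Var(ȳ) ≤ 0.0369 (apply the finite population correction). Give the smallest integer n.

608

Without fpc, n₀ = s²/D = 22.7/0.0369 = 615.1762.
With fpc, (1 − n/N)·s²/n ≤ D requires n ≥ n₀/(1 + n₀/N) = 615.1762/(1 + 615.1762/46228) = 607.0973.
Rounding up, n = 608.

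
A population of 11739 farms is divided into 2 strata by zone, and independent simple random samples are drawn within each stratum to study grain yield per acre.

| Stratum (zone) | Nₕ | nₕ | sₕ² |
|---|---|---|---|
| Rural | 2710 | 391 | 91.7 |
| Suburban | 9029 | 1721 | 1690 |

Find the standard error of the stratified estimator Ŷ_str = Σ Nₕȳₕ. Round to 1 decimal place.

Var(Ŷ_str) = Σₕ Nₕ²(1 − fₕ)sₕ²/nₕ.
Rural: 2710²·(1 − 391/2710)·91.7/391 = 1.4738817 × 10^6.
Suburban: 9029²·(1 − 1721/9029)·1690/1721 = 6.4795378 × 10^7.
Sum = 6.626926 × 10^7.
SE = √(6.626926 × 10^7) = 8140.6.

8140.6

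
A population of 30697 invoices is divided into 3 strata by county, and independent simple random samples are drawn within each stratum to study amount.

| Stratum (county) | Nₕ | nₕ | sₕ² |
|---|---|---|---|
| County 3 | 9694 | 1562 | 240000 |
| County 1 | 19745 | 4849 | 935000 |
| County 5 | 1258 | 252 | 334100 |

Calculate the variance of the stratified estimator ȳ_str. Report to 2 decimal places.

Var(ȳ_str) = Σₕ Wₕ²(1 − fₕ)sₕ²/nₕ with Wₕ = Nₕ/N, N = 30697.
County 3: Wₕ = 0.31579633; term = 0.31579633²·(1 − 0.16113060)·240000/1562 = 12.854013.
County 1: Wₕ = 0.64322246; term = 0.64322246²·(1 − 0.24558116)·935000/4849 = 60.185845.
County 5: Wₕ = 0.04098120; term = 0.04098120²·(1 − 0.20031797)·334100/252 = 1.7805849.
Sum = 74.820443.

74.82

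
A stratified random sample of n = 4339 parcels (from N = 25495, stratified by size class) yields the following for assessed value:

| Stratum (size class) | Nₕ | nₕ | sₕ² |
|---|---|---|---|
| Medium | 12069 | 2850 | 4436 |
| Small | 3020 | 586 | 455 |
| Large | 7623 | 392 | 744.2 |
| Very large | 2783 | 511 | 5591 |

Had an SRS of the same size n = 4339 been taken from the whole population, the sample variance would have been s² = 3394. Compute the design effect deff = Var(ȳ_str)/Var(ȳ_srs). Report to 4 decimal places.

0.8360

Var(ȳ_str) = Σ Wₕ²(1−fₕ)sₕ²/nₕ with Wₕ = Nₕ/25495:
  Medium: (12069/25495)²·(1−2850/12069)·4436/2850 = 0.26643529
  Small: (3020/25495)²·(1−586/3020)·455/586 = 0.008780743
  Large: (7623/25495)²·(1−392/7623)·744.2/392 = 0.16099702
  Very large: (2783/25495)²·(1−511/2783)·5591/511 = 0.10643393
  → Var(ȳ_str) = 0.54264698.
Var(ȳ_srs) = (1 − 4339/25495)·3394/4339 = 0.64908374.
deff = 0.54264698 / 0.64908374 = 0.8360.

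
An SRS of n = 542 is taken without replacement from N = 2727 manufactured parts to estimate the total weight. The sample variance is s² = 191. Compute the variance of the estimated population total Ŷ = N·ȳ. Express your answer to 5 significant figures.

2.0998 × 10^6

Var(Ŷ) = N²·Var(ȳ) = N²·(1 − n/N)·s²/n.
f = 542/2727 = 0.19875321; Var(ȳ) = 0.80124679·191/542 = 0.28235819.
Var(Ŷ) = 2727² · 0.28235819 = 2.0997649 × 10^6.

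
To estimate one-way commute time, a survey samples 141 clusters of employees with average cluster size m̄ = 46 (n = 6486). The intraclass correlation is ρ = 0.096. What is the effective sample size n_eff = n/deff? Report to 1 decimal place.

1219.2

deff = 1 + (46 − 1)·0.096 = 1 + 4.32 = 5.32.
n_eff = 6486 / 5.32 = 1219.2.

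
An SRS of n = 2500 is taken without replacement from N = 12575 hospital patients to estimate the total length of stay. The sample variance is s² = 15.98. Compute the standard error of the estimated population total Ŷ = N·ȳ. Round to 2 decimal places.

Var(Ŷ) = N²·Var(ȳ) = N²·(1 − n/N)·s²/n.
f = 2500/12575 = 0.19880716; Var(ȳ) = 0.80119284·15.98/2500 = 0.0051212247.
Var(Ŷ) = 12575² · 0.0051212247 = 809822.46.
SE(Ŷ) = √(809822.46) = 899.90.

899.90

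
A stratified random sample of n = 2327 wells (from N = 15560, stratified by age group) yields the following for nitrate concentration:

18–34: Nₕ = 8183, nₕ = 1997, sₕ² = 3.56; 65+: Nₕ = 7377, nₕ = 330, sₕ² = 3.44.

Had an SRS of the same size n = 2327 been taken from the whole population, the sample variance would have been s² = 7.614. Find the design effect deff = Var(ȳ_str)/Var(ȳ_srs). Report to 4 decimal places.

0.9383

Var(ȳ_str) = Σ Wₕ²(1−fₕ)sₕ²/nₕ with Wₕ = Nₕ/15560:
  18–34: (8183/15560)²·(1−1997/8183)·3.56/1997 = 3.7271358 × 10^-4
  65+: (7377/15560)²·(1−330/7377)·3.44/330 = 0.002238254
  → Var(ȳ_str) = 0.0026109676.
Var(ȳ_srs) = (1 − 2327/15560)·7.614/2327 = 0.0027826924.
deff = 0.0026109676 / 0.0027826924 = 0.9383.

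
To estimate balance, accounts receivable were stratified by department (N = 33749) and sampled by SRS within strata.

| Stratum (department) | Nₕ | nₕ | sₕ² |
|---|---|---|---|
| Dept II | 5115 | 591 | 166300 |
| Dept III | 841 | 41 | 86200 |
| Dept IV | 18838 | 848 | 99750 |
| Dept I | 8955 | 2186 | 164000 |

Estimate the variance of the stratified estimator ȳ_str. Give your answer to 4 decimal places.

Var(ȳ_str) = Σₕ Wₕ²(1 − fₕ)sₕ²/nₕ with Wₕ = Nₕ/N, N = 33749.
Dept II: Wₕ = 0.15156005; term = 0.15156005²·(1 − 0.11554252)·166300/591 = 5.7167761.
Dept III: Wₕ = 0.02491926; term = 0.02491926²·(1 − 0.04875149)·86200/41 = 1.2419027.
Dept IV: Wₕ = 0.55817950; term = 0.55817950²·(1 − 0.04501539)·99750/848 = 34.999448.
Dept I: Wₕ = 0.26534120; term = 0.26534120²·(1 − 0.24410944)·164000/2186 = 3.9926568.
Sum = 45.950784.

45.9508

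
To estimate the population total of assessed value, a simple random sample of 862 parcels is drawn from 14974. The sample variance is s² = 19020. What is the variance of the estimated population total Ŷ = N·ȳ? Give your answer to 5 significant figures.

Var(Ŷ) = N²·Var(ȳ) = N²·(1 − n/N)·s²/n.
f = 862/14974 = 0.05756645; Var(ȳ) = 0.94243355·19020/862 = 20.794764.
Var(Ŷ) = 14974² · 20.794764 = 4.662616 × 10^9.

4.6626 × 10^9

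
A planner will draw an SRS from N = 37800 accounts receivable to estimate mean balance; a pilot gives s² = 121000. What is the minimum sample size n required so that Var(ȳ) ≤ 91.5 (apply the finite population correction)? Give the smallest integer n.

1278

Without fpc, n₀ = s²/D = 121000/91.5 = 1322.4044.
With fpc, (1 − n/N)·s²/n ≤ D requires n ≥ n₀/(1 + n₀/N) = 1322.4044/(1 + 1322.4044/37800) = 1277.7049.
Rounding up, n = 1278.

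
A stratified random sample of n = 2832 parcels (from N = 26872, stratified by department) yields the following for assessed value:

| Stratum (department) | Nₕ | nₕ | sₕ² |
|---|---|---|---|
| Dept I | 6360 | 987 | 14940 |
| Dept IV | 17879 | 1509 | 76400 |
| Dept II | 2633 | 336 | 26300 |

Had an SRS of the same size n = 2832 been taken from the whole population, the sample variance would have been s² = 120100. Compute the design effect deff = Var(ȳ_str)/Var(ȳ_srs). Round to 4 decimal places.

0.5771

Var(ȳ_str) = Σ Wₕ²(1−fₕ)sₕ²/nₕ with Wₕ = Nₕ/26872:
  Dept I: (6360/26872)²·(1−987/6360)·14940/987 = 0.71632056
  Dept IV: (17879/26872)²·(1−1509/17879)·76400/1509 = 20.520883
  Dept II: (2633/26872)²·(1−336/2633)·26300/336 = 0.655584
  → Var(ȳ_str) = 21.892788.
Var(ȳ_srs) = (1 − 2832/26872)·120100/2832 = 37.938856.
deff = 21.892788 / 37.938856 = 0.5771.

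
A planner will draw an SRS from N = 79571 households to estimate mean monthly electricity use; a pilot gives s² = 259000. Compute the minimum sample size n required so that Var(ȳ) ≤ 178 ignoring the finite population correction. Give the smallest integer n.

Without fpc, n₀ = s²/D = 259000/178 = 1455.0562.
Rounding up, n = 1456.

1456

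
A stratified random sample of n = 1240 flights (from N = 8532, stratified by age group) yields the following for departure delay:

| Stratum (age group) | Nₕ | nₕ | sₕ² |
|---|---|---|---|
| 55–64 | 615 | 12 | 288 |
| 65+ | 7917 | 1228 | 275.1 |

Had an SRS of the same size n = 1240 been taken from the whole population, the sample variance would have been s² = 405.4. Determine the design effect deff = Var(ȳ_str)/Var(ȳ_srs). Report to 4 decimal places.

1.0208

Var(ȳ_str) = Σ Wₕ²(1−fₕ)sₕ²/nₕ with Wₕ = Nₕ/8532:
  55–64: (615/8532)²·(1−12/615)·288/12 = 0.12226495
  65+: (7917/8532)²·(1−1228/7917)·275.1/1228 = 0.16297177
  → Var(ȳ_str) = 0.28523672.
Var(ȳ_srs) = (1 − 1240/8532)·405.4/1240 = 0.27942025.
deff = 0.28523672 / 0.27942025 = 1.0208.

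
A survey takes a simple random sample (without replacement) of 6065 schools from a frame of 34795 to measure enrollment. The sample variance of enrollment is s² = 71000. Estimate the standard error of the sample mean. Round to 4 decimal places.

3.1090

Under SRS without replacement, Var(ȳ) = (1 − f)·s²/n with f = n/N = 6065/34795 = 0.17430665.
Var(ȳ) = (1 − 0.17430665)·71000/6065 = 0.82569335·11.706513 = 9.6659897.
SE(ȳ) = √(9.6659897) = 3.1090.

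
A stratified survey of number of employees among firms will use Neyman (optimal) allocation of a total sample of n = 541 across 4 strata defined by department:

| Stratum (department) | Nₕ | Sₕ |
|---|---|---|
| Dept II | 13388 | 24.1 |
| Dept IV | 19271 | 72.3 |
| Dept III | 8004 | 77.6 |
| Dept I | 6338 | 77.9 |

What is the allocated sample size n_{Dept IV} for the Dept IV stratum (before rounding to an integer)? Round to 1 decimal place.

Neyman allocation: nₕ = n·NₕSₕ / Σⱼ NⱼSⱼ.
Σ NⱼSⱼ = 13388·24.1 + 19271·72.3 + 8004·77.6 + 6338·77.9 = 2.8307847 × 10^6.
n_{Dept IV} = 541·19271·72.3 / (2.8307847 × 10^6) = 266.3.

266.3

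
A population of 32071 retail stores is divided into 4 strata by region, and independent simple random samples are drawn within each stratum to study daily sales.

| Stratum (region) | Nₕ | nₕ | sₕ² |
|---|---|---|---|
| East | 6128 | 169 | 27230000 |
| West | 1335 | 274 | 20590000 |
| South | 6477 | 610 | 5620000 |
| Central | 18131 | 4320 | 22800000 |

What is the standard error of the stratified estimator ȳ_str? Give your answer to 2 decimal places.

Var(ȳ_str) = Σₕ Wₕ²(1 − fₕ)sₕ²/nₕ with Wₕ = Nₕ/N, N = 32071.
East: Wₕ = 0.19107605; term = 0.19107605²·(1 − 0.02757833)·27230000/169 = 5720.4221.
West: Wₕ = 0.04162639; term = 0.04162639²·(1 − 0.20524345)·20590000/274 = 103.48501.
South: Wₕ = 0.20195816; term = 0.20195816²·(1 − 0.09417940)·5620000/610 = 340.38582.
Central: Wₕ = 0.56533940; term = 0.56533940²·(1 − 0.23826595)·22800000/4320 = 1284.9108.
Sum = 7449.2037.
SE = √(7449.2037) = 86.31.

86.31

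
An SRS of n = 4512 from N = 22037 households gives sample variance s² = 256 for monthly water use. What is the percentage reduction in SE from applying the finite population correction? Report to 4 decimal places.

f = n/N = 4512/22037 = 0.20474656.
SE_no-fpc = √(s²/n) = 0.23819653; SE_fpc = √((1−f)s²/n) = 0.21241648.
Ratio = √(1−f) = 0.89176983. Reduction = 100·(1 − 0.89176983) = 10.8230%.

10.8230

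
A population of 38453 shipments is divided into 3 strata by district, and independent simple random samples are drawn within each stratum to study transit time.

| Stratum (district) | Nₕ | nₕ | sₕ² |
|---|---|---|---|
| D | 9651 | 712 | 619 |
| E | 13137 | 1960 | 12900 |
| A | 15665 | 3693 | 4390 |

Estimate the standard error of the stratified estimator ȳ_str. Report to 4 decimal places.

Var(ȳ_str) = Σₕ Wₕ²(1 − fₕ)sₕ²/nₕ with Wₕ = Nₕ/N, N = 38453.
D: Wₕ = 0.25098172; term = 0.25098172²·(1 − 0.07377474)·619/712 = 0.050723762.
E: Wₕ = 0.34163784; term = 0.34163784²·(1 − 0.14919692)·12900/1960 = 0.6535738.
A: Wₕ = 0.40738044; term = 0.40738044²·(1 − 0.23574848)·4390/3693 = 0.15077241.
Sum = 0.85506997.
SE = √(0.85506997) = 0.9247.

0.9247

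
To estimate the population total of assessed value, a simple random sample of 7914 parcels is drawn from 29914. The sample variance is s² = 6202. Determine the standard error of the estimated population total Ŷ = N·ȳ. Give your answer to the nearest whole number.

Var(Ŷ) = N²·Var(ȳ) = N²·(1 − n/N)·s²/n.
f = 7914/29914 = 0.26455840; Var(ȳ) = 0.73544160·6202/7914 = 0.57634683.
Var(Ŷ) = 29914² · 0.57634683 = 5.1574246 × 10^8.
SE(Ŷ) = √(5.1574246 × 10^8) = 22710.

22710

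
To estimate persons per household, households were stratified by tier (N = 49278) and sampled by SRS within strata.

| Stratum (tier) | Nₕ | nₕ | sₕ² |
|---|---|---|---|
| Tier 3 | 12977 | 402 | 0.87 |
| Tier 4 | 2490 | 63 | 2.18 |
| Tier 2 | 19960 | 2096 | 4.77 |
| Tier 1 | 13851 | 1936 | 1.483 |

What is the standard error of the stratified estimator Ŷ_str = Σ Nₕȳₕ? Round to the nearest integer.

1225

Var(Ŷ_str) = Σₕ Nₕ²(1 − fₕ)sₕ²/nₕ.
Tier 3: 12977²·(1 − 402/12977)·0.87/402 = 353163.24.
Tier 4: 2490²·(1 − 63/2490)·2.18/63 = 209114.94.
Tier 2: 19960²·(1 − 2096/19960)·4.77/2096 = 811458.56.
Tier 1: 13851²·(1 − 1936/13851)·1.483/1936 = 126418.6.
Sum = 1.5001553 × 10^6.
SE = √(1.5001553 × 10^6) = 1225.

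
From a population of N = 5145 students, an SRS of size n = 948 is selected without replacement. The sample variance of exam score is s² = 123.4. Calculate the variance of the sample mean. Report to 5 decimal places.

0.10618

Under SRS without replacement, Var(ȳ) = (1 − f)·s²/n with f = n/N = 948/5145 = 0.18425656.
Var(ȳ) = (1 − 0.18425656)·123.4/948 = 0.81574344·0.13016878 = 0.10618433.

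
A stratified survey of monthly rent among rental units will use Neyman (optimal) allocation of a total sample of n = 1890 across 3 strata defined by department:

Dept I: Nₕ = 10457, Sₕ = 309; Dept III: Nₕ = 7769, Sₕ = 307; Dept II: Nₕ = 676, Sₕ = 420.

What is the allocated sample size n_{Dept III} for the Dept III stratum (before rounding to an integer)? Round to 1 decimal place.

764.0

Neyman allocation: nₕ = n·NₕSₕ / Σⱼ NⱼSⱼ.
Σ NⱼSⱼ = 10457·309 + 7769·307 + 676·420 = 5.900216 × 10^6.
n_{Dept III} = 1890·7769·307 / (5.900216 × 10^6) = 764.0.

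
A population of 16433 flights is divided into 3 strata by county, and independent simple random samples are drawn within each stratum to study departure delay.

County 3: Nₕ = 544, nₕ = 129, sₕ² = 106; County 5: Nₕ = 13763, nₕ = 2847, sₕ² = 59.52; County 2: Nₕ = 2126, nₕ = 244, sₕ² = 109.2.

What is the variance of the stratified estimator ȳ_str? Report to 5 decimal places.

Var(ȳ_str) = Σₕ Wₕ²(1 − fₕ)sₕ²/nₕ with Wₕ = Nₕ/N, N = 16433.
County 3: Wₕ = 0.03310412; term = 0.03310412²·(1 − 0.23713235)·106/129 = 6.8695682 × 10^-4.
County 5: Wₕ = 0.83752206; term = 0.83752206²·(1 − 0.20685897)·59.52/2847 = 0.011631036.
County 2: Wₕ = 0.12937382; term = 0.12937382²·(1 − 0.11476952)·109.2/244 = 0.0066310451.
Sum = 0.018949038.

0.01895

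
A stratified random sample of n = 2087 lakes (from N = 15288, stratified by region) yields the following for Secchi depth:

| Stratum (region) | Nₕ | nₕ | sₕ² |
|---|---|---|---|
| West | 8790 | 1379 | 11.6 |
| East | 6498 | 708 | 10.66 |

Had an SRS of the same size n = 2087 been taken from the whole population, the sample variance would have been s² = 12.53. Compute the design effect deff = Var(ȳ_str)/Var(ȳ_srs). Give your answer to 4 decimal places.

Var(ȳ_str) = Σ Wₕ²(1−fₕ)sₕ²/nₕ with Wₕ = Nₕ/15288:
  West: (8790/15288)²·(1−1379/8790)·11.6/1379 = 0.0023445422
  East: (6498/15288)²·(1−708/6498)·10.66/708 = 0.0024237112
  → Var(ȳ_str) = 0.0047682534.
Var(ȳ_srs) = (1 − 2087/15288)·12.53/2087 = 0.0051842362.
deff = 0.0047682534 / 0.0051842362 = 0.9198.

0.9198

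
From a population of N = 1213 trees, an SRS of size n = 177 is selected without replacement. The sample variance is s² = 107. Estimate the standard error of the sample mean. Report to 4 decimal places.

0.7185

Under SRS without replacement, Var(ȳ) = (1 − f)·s²/n with f = n/N = 177/1213 = 0.14591921.
Var(ȳ) = (1 − 0.14591921)·107/177 = 0.85408079·0.60451977 = 0.51630873.
SE(ȳ) = √(0.51630873) = 0.7185.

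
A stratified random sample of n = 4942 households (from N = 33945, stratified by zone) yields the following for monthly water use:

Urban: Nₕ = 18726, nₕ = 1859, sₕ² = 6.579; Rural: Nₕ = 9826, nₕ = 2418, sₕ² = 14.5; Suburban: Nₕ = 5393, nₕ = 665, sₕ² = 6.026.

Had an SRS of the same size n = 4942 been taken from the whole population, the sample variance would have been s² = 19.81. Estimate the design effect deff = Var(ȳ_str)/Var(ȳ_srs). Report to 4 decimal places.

Var(ȳ_str) = Σ Wₕ²(1−fₕ)sₕ²/nₕ with Wₕ = Nₕ/33945:
  Urban: (18726/33945)²·(1−1859/18726)·6.579/1859 = 9.7008935 × 10^-4
  Rural: (9826/33945)²·(1−2418/9826)·14.5/2418 = 3.7882429 × 10^-4
  Suburban: (5393/33945)²·(1−665/5393)·6.026/665 = 2.0052279 × 10^-4
  → Var(ȳ_str) = 0.0015494364.
Var(ȳ_srs) = (1 − 4942/33945)·19.81/4942 = 0.0034249075.
deff = 0.0015494364 / 0.0034249075 = 0.4524.

0.4524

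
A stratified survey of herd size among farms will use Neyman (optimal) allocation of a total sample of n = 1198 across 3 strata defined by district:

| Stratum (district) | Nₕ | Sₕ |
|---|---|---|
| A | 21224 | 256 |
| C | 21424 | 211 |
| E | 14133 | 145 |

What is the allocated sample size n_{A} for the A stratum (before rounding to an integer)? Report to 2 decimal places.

542.29

Neyman allocation: nₕ = n·NₕSₕ / Σⱼ NⱼSⱼ.
Σ NⱼSⱼ = 21224·256 + 21424·211 + 14133·145 = 1.2003093 × 10^7.
n_{A} = 1198·21224·256 / (1.2003093 × 10^7) = 542.29.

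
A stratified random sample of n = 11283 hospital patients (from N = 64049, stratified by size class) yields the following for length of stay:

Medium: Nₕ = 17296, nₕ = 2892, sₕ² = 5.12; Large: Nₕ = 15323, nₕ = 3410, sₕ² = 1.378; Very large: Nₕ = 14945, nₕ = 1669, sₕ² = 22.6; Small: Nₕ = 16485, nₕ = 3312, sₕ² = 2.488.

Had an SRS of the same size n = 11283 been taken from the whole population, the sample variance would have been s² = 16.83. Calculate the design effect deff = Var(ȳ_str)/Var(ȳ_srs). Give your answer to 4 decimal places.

Var(ȳ_str) = Σ Wₕ²(1−fₕ)sₕ²/nₕ with Wₕ = Nₕ/64049:
  Medium: (17296/64049)²·(1−2892/17296)·5.12/2892 = 1.0751666 × 10^-4
  Large: (15323/64049)²·(1−3410/15323)·1.378/3410 = 1.7981879 × 10^-5
  Very large: (14945/64049)²·(1−1669/14945)·22.6/1669 = 6.5492348 × 10^-4
  Small: (16485/64049)²·(1−3312/16485)·2.488/3312 = 3.9765732 × 10^-5
  → Var(ȳ_str) = 8.2018775 × 10^-4.
Var(ȳ_srs) = (1 − 11283/64049)·16.83/11283 = 0.001228857.
deff = (8.2018775 × 10^-4) / 0.001228857 = 0.6674.

0.6674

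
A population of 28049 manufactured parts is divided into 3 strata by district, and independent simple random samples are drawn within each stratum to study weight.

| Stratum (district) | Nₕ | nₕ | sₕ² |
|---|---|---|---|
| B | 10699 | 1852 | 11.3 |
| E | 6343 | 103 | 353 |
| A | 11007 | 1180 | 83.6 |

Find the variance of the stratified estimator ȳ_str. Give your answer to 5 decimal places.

Var(ȳ_str) = Σₕ Wₕ²(1 − fₕ)sₕ²/nₕ with Wₕ = Nₕ/N, N = 28049.
B: Wₕ = 0.38143962; term = 0.38143962²·(1 − 0.17310029)·11.3/1852 = 7.340775 × 10^-4.
E: Wₕ = 0.22613997; term = 0.22613997²·(1 − 0.01623837)·353/103 = 0.17241777.
A: Wₕ = 0.39242041; term = 0.39242041²·(1 − 0.10720451)·83.6/1180 = 0.0097404591.
Sum = 0.18289231.

0.18289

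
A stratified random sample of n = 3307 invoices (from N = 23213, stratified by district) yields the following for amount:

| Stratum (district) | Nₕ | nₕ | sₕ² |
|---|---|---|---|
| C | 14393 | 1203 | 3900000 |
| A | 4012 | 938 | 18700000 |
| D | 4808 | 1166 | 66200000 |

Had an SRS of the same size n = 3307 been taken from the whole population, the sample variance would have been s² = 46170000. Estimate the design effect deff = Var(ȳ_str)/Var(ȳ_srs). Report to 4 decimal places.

Var(ȳ_str) = Σ Wₕ²(1−fₕ)sₕ²/nₕ with Wₕ = Nₕ/23213:
  C: (14393/23213)²·(1−1203/14393)·3900000/1203 = 1142.1748
  A: (4012/23213)²·(1−938/4012)·18700000/938 = 456.29007
  D: (4808/23213)²·(1−1166/4808)·66200000/1166 = 1845.0209
  → Var(ȳ_str) = 3443.4858.
Var(ȳ_srs) = (1 − 3307/23213)·46170000/3307 = 11972.323.
deff = 3443.4858 / 11972.323 = 0.2876.

0.2876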